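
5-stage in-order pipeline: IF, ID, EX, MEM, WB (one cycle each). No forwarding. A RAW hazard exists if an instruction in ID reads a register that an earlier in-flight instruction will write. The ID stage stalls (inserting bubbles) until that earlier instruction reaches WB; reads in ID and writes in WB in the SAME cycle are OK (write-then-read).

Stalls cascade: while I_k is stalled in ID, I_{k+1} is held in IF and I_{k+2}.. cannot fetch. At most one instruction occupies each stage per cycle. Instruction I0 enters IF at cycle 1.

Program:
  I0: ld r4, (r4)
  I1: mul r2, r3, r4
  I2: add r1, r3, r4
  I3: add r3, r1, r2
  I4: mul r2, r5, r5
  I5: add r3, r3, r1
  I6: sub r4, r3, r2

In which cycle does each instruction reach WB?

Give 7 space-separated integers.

I0 ld r4 <- r4: IF@1 ID@2 stall=0 (-) EX@3 MEM@4 WB@5
I1 mul r2 <- r3,r4: IF@2 ID@3 stall=2 (RAW on I0.r4 (WB@5)) EX@6 MEM@7 WB@8
I2 add r1 <- r3,r4: IF@3 ID@6 stall=0 (-) EX@7 MEM@8 WB@9
I3 add r3 <- r1,r2: IF@6 ID@7 stall=2 (RAW on I2.r1 (WB@9)) EX@10 MEM@11 WB@12
I4 mul r2 <- r5,r5: IF@7 ID@10 stall=0 (-) EX@11 MEM@12 WB@13
I5 add r3 <- r3,r1: IF@10 ID@11 stall=1 (RAW on I3.r3 (WB@12)) EX@13 MEM@14 WB@15
I6 sub r4 <- r3,r2: IF@11 ID@13 stall=2 (RAW on I5.r3 (WB@15)) EX@16 MEM@17 WB@18

Answer: 5 8 9 12 13 15 18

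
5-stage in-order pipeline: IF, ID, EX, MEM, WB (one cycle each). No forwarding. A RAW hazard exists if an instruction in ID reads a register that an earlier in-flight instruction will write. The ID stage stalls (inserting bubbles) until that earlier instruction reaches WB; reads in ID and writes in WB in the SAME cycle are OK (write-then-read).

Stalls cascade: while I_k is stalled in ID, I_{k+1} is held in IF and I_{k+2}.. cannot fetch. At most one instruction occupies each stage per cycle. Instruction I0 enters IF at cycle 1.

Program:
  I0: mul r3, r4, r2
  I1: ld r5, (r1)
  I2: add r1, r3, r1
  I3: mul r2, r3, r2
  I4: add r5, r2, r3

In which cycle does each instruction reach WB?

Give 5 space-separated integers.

I0 mul r3 <- r4,r2: IF@1 ID@2 stall=0 (-) EX@3 MEM@4 WB@5
I1 ld r5 <- r1: IF@2 ID@3 stall=0 (-) EX@4 MEM@5 WB@6
I2 add r1 <- r3,r1: IF@3 ID@4 stall=1 (RAW on I0.r3 (WB@5)) EX@6 MEM@7 WB@8
I3 mul r2 <- r3,r2: IF@4 ID@6 stall=0 (-) EX@7 MEM@8 WB@9
I4 add r5 <- r2,r3: IF@6 ID@7 stall=2 (RAW on I3.r2 (WB@9)) EX@10 MEM@11 WB@12

Answer: 5 6 8 9 12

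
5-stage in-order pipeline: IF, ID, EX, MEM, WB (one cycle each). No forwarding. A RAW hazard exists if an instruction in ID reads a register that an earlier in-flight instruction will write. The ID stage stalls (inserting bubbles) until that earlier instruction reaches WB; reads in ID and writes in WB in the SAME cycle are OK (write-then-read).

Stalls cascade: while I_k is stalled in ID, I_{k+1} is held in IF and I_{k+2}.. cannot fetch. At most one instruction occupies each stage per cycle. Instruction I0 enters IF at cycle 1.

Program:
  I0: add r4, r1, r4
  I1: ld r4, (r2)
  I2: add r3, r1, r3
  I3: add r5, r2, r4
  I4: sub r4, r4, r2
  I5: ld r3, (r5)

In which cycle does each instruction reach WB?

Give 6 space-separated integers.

Answer: 5 6 7 9 10 12

Derivation:
I0 add r4 <- r1,r4: IF@1 ID@2 stall=0 (-) EX@3 MEM@4 WB@5
I1 ld r4 <- r2: IF@2 ID@3 stall=0 (-) EX@4 MEM@5 WB@6
I2 add r3 <- r1,r3: IF@3 ID@4 stall=0 (-) EX@5 MEM@6 WB@7
I3 add r5 <- r2,r4: IF@4 ID@5 stall=1 (RAW on I1.r4 (WB@6)) EX@7 MEM@8 WB@9
I4 sub r4 <- r4,r2: IF@5 ID@7 stall=0 (-) EX@8 MEM@9 WB@10
I5 ld r3 <- r5: IF@7 ID@8 stall=1 (RAW on I3.r5 (WB@9)) EX@10 MEM@11 WB@12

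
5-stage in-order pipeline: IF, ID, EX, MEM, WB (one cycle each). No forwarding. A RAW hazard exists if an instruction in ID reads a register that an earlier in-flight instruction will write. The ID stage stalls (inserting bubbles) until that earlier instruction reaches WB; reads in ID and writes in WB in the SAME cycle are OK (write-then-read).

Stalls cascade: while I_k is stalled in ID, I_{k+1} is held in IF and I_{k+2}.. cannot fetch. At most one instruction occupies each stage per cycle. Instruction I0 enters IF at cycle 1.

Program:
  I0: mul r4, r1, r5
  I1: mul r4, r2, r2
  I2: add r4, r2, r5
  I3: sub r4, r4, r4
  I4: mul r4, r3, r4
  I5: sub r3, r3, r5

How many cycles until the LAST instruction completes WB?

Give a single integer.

Answer: 14

Derivation:
I0 mul r4 <- r1,r5: IF@1 ID@2 stall=0 (-) EX@3 MEM@4 WB@5
I1 mul r4 <- r2,r2: IF@2 ID@3 stall=0 (-) EX@4 MEM@5 WB@6
I2 add r4 <- r2,r5: IF@3 ID@4 stall=0 (-) EX@5 MEM@6 WB@7
I3 sub r4 <- r4,r4: IF@4 ID@5 stall=2 (RAW on I2.r4 (WB@7)) EX@8 MEM@9 WB@10
I4 mul r4 <- r3,r4: IF@5 ID@8 stall=2 (RAW on I3.r4 (WB@10)) EX@11 MEM@12 WB@13
I5 sub r3 <- r3,r5: IF@8 ID@11 stall=0 (-) EX@12 MEM@13 WB@14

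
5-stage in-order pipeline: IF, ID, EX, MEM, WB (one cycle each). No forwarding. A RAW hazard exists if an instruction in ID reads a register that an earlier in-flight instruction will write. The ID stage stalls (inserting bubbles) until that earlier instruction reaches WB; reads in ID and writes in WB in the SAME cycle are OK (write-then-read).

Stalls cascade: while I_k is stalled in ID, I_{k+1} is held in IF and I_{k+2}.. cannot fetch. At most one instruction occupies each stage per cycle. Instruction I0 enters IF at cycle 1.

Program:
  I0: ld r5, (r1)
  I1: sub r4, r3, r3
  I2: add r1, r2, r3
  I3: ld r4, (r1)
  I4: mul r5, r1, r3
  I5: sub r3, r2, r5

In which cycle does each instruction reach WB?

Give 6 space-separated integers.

Answer: 5 6 7 10 11 14

Derivation:
I0 ld r5 <- r1: IF@1 ID@2 stall=0 (-) EX@3 MEM@4 WB@5
I1 sub r4 <- r3,r3: IF@2 ID@3 stall=0 (-) EX@4 MEM@5 WB@6
I2 add r1 <- r2,r3: IF@3 ID@4 stall=0 (-) EX@5 MEM@6 WB@7
I3 ld r4 <- r1: IF@4 ID@5 stall=2 (RAW on I2.r1 (WB@7)) EX@8 MEM@9 WB@10
I4 mul r5 <- r1,r3: IF@5 ID@8 stall=0 (-) EX@9 MEM@10 WB@11
I5 sub r3 <- r2,r5: IF@8 ID@9 stall=2 (RAW on I4.r5 (WB@11)) EX@12 MEM@13 WB@14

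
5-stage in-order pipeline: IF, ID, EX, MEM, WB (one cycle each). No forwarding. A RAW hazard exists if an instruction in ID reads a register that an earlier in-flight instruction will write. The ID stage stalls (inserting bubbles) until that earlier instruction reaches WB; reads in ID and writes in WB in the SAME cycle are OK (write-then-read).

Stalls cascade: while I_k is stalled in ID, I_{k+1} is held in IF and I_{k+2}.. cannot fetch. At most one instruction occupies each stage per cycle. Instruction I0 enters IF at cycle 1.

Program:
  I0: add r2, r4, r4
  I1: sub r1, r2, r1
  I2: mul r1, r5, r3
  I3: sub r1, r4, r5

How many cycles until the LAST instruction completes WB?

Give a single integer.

I0 add r2 <- r4,r4: IF@1 ID@2 stall=0 (-) EX@3 MEM@4 WB@5
I1 sub r1 <- r2,r1: IF@2 ID@3 stall=2 (RAW on I0.r2 (WB@5)) EX@6 MEM@7 WB@8
I2 mul r1 <- r5,r3: IF@3 ID@6 stall=0 (-) EX@7 MEM@8 WB@9
I3 sub r1 <- r4,r5: IF@6 ID@7 stall=0 (-) EX@8 MEM@9 WB@10

Answer: 10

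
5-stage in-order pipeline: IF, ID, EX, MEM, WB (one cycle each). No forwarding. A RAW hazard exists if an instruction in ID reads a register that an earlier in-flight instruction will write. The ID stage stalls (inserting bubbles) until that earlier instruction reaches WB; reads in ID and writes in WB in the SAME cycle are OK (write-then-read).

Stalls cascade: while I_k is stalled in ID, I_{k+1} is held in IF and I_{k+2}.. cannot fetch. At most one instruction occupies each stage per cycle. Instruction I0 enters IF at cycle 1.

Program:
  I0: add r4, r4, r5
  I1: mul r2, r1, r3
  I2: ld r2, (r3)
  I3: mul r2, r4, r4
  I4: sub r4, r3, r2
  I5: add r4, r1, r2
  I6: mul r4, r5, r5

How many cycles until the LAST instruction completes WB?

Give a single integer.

Answer: 13

Derivation:
I0 add r4 <- r4,r5: IF@1 ID@2 stall=0 (-) EX@3 MEM@4 WB@5
I1 mul r2 <- r1,r3: IF@2 ID@3 stall=0 (-) EX@4 MEM@5 WB@6
I2 ld r2 <- r3: IF@3 ID@4 stall=0 (-) EX@5 MEM@6 WB@7
I3 mul r2 <- r4,r4: IF@4 ID@5 stall=0 (-) EX@6 MEM@7 WB@8
I4 sub r4 <- r3,r2: IF@5 ID@6 stall=2 (RAW on I3.r2 (WB@8)) EX@9 MEM@10 WB@11
I5 add r4 <- r1,r2: IF@6 ID@9 stall=0 (-) EX@10 MEM@11 WB@12
I6 mul r4 <- r5,r5: IF@9 ID@10 stall=0 (-) EX@11 MEM@12 WB@13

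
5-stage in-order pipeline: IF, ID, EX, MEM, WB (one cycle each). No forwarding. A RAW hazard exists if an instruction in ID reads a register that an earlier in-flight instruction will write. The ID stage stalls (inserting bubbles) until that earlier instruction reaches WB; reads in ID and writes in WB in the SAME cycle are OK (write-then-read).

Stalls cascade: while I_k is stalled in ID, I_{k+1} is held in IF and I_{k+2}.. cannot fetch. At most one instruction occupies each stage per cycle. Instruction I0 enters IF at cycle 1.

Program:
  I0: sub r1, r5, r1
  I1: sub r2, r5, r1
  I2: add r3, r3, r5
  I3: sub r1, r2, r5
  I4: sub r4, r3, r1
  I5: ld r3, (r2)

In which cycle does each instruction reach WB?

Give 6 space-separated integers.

Answer: 5 8 9 11 14 15

Derivation:
I0 sub r1 <- r5,r1: IF@1 ID@2 stall=0 (-) EX@3 MEM@4 WB@5
I1 sub r2 <- r5,r1: IF@2 ID@3 stall=2 (RAW on I0.r1 (WB@5)) EX@6 MEM@7 WB@8
I2 add r3 <- r3,r5: IF@3 ID@6 stall=0 (-) EX@7 MEM@8 WB@9
I3 sub r1 <- r2,r5: IF@6 ID@7 stall=1 (RAW on I1.r2 (WB@8)) EX@9 MEM@10 WB@11
I4 sub r4 <- r3,r1: IF@7 ID@9 stall=2 (RAW on I3.r1 (WB@11)) EX@12 MEM@13 WB@14
I5 ld r3 <- r2: IF@9 ID@12 stall=0 (-) EX@13 MEM@14 WB@15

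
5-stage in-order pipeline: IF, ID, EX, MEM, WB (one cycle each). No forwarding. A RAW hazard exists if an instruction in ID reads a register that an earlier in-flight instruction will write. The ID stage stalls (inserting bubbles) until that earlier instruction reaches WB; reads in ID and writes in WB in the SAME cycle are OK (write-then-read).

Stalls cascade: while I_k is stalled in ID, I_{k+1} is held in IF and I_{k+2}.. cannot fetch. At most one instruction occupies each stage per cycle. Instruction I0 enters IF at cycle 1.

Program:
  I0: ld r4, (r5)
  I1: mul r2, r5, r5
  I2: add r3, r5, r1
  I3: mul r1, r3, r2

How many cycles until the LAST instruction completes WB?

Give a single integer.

I0 ld r4 <- r5: IF@1 ID@2 stall=0 (-) EX@3 MEM@4 WB@5
I1 mul r2 <- r5,r5: IF@2 ID@3 stall=0 (-) EX@4 MEM@5 WB@6
I2 add r3 <- r5,r1: IF@3 ID@4 stall=0 (-) EX@5 MEM@6 WB@7
I3 mul r1 <- r3,r2: IF@4 ID@5 stall=2 (RAW on I2.r3 (WB@7)) EX@8 MEM@9 WB@10

Answer: 10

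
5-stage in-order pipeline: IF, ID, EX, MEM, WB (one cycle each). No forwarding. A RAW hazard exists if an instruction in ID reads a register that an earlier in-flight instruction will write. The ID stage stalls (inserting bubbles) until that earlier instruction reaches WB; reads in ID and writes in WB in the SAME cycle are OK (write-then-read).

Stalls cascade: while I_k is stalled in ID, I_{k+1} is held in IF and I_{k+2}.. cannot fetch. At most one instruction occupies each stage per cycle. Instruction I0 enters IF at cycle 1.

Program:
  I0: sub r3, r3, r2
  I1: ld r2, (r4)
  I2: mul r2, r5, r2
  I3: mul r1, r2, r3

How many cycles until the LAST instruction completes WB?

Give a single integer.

Answer: 12

Derivation:
I0 sub r3 <- r3,r2: IF@1 ID@2 stall=0 (-) EX@3 MEM@4 WB@5
I1 ld r2 <- r4: IF@2 ID@3 stall=0 (-) EX@4 MEM@5 WB@6
I2 mul r2 <- r5,r2: IF@3 ID@4 stall=2 (RAW on I1.r2 (WB@6)) EX@7 MEM@8 WB@9
I3 mul r1 <- r2,r3: IF@4 ID@7 stall=2 (RAW on I2.r2 (WB@9)) EX@10 MEM@11 WB@12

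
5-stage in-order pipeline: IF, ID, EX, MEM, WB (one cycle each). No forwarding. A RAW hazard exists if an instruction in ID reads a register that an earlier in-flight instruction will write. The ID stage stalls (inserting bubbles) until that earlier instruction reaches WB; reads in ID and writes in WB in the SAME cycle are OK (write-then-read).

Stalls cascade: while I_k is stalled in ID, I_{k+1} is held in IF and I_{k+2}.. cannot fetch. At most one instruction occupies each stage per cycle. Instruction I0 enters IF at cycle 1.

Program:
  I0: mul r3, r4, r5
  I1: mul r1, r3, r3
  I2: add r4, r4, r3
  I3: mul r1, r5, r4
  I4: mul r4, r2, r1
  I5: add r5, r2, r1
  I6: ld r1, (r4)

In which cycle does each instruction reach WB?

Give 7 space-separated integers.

Answer: 5 8 9 12 15 16 18

Derivation:
I0 mul r3 <- r4,r5: IF@1 ID@2 stall=0 (-) EX@3 MEM@4 WB@5
I1 mul r1 <- r3,r3: IF@2 ID@3 stall=2 (RAW on I0.r3 (WB@5)) EX@6 MEM@7 WB@8
I2 add r4 <- r4,r3: IF@3 ID@6 stall=0 (-) EX@7 MEM@8 WB@9
I3 mul r1 <- r5,r4: IF@6 ID@7 stall=2 (RAW on I2.r4 (WB@9)) EX@10 MEM@11 WB@12
I4 mul r4 <- r2,r1: IF@7 ID@10 stall=2 (RAW on I3.r1 (WB@12)) EX@13 MEM@14 WB@15
I5 add r5 <- r2,r1: IF@10 ID@13 stall=0 (-) EX@14 MEM@15 WB@16
I6 ld r1 <- r4: IF@13 ID@14 stall=1 (RAW on I4.r4 (WB@15)) EX@16 MEM@17 WB@18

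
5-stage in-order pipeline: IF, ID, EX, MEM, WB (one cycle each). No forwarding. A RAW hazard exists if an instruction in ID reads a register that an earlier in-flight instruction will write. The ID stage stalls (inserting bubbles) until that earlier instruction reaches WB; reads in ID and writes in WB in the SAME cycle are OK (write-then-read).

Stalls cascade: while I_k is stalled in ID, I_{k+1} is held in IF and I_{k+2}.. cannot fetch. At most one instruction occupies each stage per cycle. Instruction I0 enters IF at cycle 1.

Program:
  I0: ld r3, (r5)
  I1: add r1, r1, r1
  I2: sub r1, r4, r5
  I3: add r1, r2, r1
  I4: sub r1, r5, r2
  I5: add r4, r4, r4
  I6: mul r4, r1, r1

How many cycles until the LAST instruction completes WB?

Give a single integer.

I0 ld r3 <- r5: IF@1 ID@2 stall=0 (-) EX@3 MEM@4 WB@5
I1 add r1 <- r1,r1: IF@2 ID@3 stall=0 (-) EX@4 MEM@5 WB@6
I2 sub r1 <- r4,r5: IF@3 ID@4 stall=0 (-) EX@5 MEM@6 WB@7
I3 add r1 <- r2,r1: IF@4 ID@5 stall=2 (RAW on I2.r1 (WB@7)) EX@8 MEM@9 WB@10
I4 sub r1 <- r5,r2: IF@5 ID@8 stall=0 (-) EX@9 MEM@10 WB@11
I5 add r4 <- r4,r4: IF@8 ID@9 stall=0 (-) EX@10 MEM@11 WB@12
I6 mul r4 <- r1,r1: IF@9 ID@10 stall=1 (RAW on I4.r1 (WB@11)) EX@12 MEM@13 WB@14

Answer: 14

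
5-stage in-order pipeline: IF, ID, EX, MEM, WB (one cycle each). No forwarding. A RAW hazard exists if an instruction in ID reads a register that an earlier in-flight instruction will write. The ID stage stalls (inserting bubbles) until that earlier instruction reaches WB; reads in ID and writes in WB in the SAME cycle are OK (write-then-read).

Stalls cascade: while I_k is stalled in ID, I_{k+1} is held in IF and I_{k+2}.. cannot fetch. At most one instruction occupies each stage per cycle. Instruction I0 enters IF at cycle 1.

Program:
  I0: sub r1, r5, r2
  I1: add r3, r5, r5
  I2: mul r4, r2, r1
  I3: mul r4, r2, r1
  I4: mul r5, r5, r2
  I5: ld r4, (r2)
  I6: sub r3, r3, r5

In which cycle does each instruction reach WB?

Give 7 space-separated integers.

I0 sub r1 <- r5,r2: IF@1 ID@2 stall=0 (-) EX@3 MEM@4 WB@5
I1 add r3 <- r5,r5: IF@2 ID@3 stall=0 (-) EX@4 MEM@5 WB@6
I2 mul r4 <- r2,r1: IF@3 ID@4 stall=1 (RAW on I0.r1 (WB@5)) EX@6 MEM@7 WB@8
I3 mul r4 <- r2,r1: IF@4 ID@6 stall=0 (-) EX@7 MEM@8 WB@9
I4 mul r5 <- r5,r2: IF@6 ID@7 stall=0 (-) EX@8 MEM@9 WB@10
I5 ld r4 <- r2: IF@7 ID@8 stall=0 (-) EX@9 MEM@10 WB@11
I6 sub r3 <- r3,r5: IF@8 ID@9 stall=1 (RAW on I4.r5 (WB@10)) EX@11 MEM@12 WB@13

Answer: 5 6 8 9 10 11 13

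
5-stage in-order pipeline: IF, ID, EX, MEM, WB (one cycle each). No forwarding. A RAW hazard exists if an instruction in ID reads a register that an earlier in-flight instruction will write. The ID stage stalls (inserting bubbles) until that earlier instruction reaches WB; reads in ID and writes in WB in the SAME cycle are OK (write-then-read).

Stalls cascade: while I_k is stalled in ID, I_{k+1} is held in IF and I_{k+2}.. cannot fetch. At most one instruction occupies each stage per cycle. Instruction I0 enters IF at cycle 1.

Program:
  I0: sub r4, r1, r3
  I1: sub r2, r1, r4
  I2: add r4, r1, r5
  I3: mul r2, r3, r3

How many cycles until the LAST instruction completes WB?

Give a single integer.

I0 sub r4 <- r1,r3: IF@1 ID@2 stall=0 (-) EX@3 MEM@4 WB@5
I1 sub r2 <- r1,r4: IF@2 ID@3 stall=2 (RAW on I0.r4 (WB@5)) EX@6 MEM@7 WB@8
I2 add r4 <- r1,r5: IF@3 ID@6 stall=0 (-) EX@7 MEM@8 WB@9
I3 mul r2 <- r3,r3: IF@6 ID@7 stall=0 (-) EX@8 MEM@9 WB@10

Answer: 10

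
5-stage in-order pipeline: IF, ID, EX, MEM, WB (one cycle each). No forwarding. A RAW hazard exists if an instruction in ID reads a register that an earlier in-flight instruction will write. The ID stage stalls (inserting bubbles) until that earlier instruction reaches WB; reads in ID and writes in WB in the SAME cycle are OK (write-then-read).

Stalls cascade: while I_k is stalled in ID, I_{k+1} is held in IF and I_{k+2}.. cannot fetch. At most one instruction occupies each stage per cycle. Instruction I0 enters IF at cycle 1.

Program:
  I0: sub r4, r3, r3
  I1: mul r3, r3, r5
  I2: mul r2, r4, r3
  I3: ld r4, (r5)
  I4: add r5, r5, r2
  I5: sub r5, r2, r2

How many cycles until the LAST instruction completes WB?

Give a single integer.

Answer: 13

Derivation:
I0 sub r4 <- r3,r3: IF@1 ID@2 stall=0 (-) EX@3 MEM@4 WB@5
I1 mul r3 <- r3,r5: IF@2 ID@3 stall=0 (-) EX@4 MEM@5 WB@6
I2 mul r2 <- r4,r3: IF@3 ID@4 stall=2 (RAW on I1.r3 (WB@6)) EX@7 MEM@8 WB@9
I3 ld r4 <- r5: IF@4 ID@7 stall=0 (-) EX@8 MEM@9 WB@10
I4 add r5 <- r5,r2: IF@7 ID@8 stall=1 (RAW on I2.r2 (WB@9)) EX@10 MEM@11 WB@12
I5 sub r5 <- r2,r2: IF@8 ID@10 stall=0 (-) EX@11 MEM@12 WB@13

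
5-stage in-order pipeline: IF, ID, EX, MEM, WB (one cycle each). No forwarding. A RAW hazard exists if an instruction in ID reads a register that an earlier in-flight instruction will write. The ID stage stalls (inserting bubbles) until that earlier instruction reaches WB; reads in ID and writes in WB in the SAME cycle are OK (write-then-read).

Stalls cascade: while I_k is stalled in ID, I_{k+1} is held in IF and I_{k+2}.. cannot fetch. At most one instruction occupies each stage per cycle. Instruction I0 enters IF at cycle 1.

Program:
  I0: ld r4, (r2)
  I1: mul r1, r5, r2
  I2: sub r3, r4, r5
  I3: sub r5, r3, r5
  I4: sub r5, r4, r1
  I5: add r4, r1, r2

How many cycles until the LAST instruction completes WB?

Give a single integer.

Answer: 13

Derivation:
I0 ld r4 <- r2: IF@1 ID@2 stall=0 (-) EX@3 MEM@4 WB@5
I1 mul r1 <- r5,r2: IF@2 ID@3 stall=0 (-) EX@4 MEM@5 WB@6
I2 sub r3 <- r4,r5: IF@3 ID@4 stall=1 (RAW on I0.r4 (WB@5)) EX@6 MEM@7 WB@8
I3 sub r5 <- r3,r5: IF@4 ID@6 stall=2 (RAW on I2.r3 (WB@8)) EX@9 MEM@10 WB@11
I4 sub r5 <- r4,r1: IF@6 ID@9 stall=0 (-) EX@10 MEM@11 WB@12
I5 add r4 <- r1,r2: IF@9 ID@10 stall=0 (-) EX@11 MEM@12 WB@13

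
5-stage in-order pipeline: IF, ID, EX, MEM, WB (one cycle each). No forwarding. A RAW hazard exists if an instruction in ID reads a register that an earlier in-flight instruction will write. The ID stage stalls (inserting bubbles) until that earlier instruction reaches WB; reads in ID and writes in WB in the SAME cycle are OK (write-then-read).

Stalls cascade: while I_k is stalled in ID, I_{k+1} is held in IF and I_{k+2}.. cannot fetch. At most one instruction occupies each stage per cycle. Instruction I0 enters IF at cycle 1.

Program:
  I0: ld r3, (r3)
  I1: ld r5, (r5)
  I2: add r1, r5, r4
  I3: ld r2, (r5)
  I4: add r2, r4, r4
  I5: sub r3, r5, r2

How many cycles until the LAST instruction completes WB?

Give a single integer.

I0 ld r3 <- r3: IF@1 ID@2 stall=0 (-) EX@3 MEM@4 WB@5
I1 ld r5 <- r5: IF@2 ID@3 stall=0 (-) EX@4 MEM@5 WB@6
I2 add r1 <- r5,r4: IF@3 ID@4 stall=2 (RAW on I1.r5 (WB@6)) EX@7 MEM@8 WB@9
I3 ld r2 <- r5: IF@4 ID@7 stall=0 (-) EX@8 MEM@9 WB@10
I4 add r2 <- r4,r4: IF@7 ID@8 stall=0 (-) EX@9 MEM@10 WB@11
I5 sub r3 <- r5,r2: IF@8 ID@9 stall=2 (RAW on I4.r2 (WB@11)) EX@12 MEM@13 WB@14

Answer: 14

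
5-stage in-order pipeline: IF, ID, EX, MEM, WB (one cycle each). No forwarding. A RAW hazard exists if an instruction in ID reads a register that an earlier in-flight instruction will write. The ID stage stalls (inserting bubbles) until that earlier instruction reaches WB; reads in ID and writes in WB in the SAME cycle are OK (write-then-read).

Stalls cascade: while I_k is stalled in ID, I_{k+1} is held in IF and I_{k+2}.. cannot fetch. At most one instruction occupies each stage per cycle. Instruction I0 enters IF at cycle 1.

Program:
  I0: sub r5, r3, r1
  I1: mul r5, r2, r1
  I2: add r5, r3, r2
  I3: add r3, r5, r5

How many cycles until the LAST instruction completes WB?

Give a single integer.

I0 sub r5 <- r3,r1: IF@1 ID@2 stall=0 (-) EX@3 MEM@4 WB@5
I1 mul r5 <- r2,r1: IF@2 ID@3 stall=0 (-) EX@4 MEM@5 WB@6
I2 add r5 <- r3,r2: IF@3 ID@4 stall=0 (-) EX@5 MEM@6 WB@7
I3 add r3 <- r5,r5: IF@4 ID@5 stall=2 (RAW on I2.r5 (WB@7)) EX@8 MEM@9 WB@10

Answer: 10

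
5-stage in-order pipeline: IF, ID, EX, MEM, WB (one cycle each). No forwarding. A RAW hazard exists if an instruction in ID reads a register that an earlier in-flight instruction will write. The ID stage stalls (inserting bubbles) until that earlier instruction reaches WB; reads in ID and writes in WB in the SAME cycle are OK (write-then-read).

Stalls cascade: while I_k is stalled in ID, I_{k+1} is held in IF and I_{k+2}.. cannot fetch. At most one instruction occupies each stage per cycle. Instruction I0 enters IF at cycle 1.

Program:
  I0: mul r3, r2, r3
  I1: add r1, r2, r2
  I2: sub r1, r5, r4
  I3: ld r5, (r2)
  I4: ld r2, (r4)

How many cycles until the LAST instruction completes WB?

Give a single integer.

I0 mul r3 <- r2,r3: IF@1 ID@2 stall=0 (-) EX@3 MEM@4 WB@5
I1 add r1 <- r2,r2: IF@2 ID@3 stall=0 (-) EX@4 MEM@5 WB@6
I2 sub r1 <- r5,r4: IF@3 ID@4 stall=0 (-) EX@5 MEM@6 WB@7
I3 ld r5 <- r2: IF@4 ID@5 stall=0 (-) EX@6 MEM@7 WB@8
I4 ld r2 <- r4: IF@5 ID@6 stall=0 (-) EX@7 MEM@8 WB@9

Answer: 9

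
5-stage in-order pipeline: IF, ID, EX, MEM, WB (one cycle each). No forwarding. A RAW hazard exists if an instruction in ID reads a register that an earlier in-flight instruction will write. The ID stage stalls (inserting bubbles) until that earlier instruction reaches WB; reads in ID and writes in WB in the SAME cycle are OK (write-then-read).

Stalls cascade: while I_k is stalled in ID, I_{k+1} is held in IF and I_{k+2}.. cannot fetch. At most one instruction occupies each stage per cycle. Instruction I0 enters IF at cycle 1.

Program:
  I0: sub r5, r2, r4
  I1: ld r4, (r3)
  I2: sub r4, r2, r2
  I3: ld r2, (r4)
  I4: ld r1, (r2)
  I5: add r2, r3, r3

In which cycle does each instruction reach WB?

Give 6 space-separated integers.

I0 sub r5 <- r2,r4: IF@1 ID@2 stall=0 (-) EX@3 MEM@4 WB@5
I1 ld r4 <- r3: IF@2 ID@3 stall=0 (-) EX@4 MEM@5 WB@6
I2 sub r4 <- r2,r2: IF@3 ID@4 stall=0 (-) EX@5 MEM@6 WB@7
I3 ld r2 <- r4: IF@4 ID@5 stall=2 (RAW on I2.r4 (WB@7)) EX@8 MEM@9 WB@10
I4 ld r1 <- r2: IF@5 ID@8 stall=2 (RAW on I3.r2 (WB@10)) EX@11 MEM@12 WB@13
I5 add r2 <- r3,r3: IF@8 ID@11 stall=0 (-) EX@12 MEM@13 WB@14

Answer: 5 6 7 10 13 14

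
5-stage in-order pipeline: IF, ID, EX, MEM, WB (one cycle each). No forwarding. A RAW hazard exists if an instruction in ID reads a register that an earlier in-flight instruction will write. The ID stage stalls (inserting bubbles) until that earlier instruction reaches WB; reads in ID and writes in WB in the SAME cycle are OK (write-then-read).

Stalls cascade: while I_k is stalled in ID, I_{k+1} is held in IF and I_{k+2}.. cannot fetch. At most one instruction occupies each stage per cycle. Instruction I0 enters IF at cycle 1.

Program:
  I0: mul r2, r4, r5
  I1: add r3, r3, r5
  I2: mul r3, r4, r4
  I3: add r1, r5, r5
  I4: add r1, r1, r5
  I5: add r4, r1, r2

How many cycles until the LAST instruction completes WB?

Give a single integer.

I0 mul r2 <- r4,r5: IF@1 ID@2 stall=0 (-) EX@3 MEM@4 WB@5
I1 add r3 <- r3,r5: IF@2 ID@3 stall=0 (-) EX@4 MEM@5 WB@6
I2 mul r3 <- r4,r4: IF@3 ID@4 stall=0 (-) EX@5 MEM@6 WB@7
I3 add r1 <- r5,r5: IF@4 ID@5 stall=0 (-) EX@6 MEM@7 WB@8
I4 add r1 <- r1,r5: IF@5 ID@6 stall=2 (RAW on I3.r1 (WB@8)) EX@9 MEM@10 WB@11
I5 add r4 <- r1,r2: IF@6 ID@9 stall=2 (RAW on I4.r1 (WB@11)) EX@12 MEM@13 WB@14

Answer: 14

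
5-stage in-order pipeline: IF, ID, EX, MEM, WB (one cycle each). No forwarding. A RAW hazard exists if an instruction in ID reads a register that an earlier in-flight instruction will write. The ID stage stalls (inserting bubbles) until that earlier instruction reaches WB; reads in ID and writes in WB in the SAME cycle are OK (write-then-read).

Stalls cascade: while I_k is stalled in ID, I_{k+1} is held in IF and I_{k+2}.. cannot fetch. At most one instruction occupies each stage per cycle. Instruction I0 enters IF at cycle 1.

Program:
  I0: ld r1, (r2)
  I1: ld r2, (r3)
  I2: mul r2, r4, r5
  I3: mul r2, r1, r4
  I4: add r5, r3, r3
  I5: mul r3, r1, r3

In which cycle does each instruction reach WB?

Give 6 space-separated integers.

Answer: 5 6 7 8 9 10

Derivation:
I0 ld r1 <- r2: IF@1 ID@2 stall=0 (-) EX@3 MEM@4 WB@5
I1 ld r2 <- r3: IF@2 ID@3 stall=0 (-) EX@4 MEM@5 WB@6
I2 mul r2 <- r4,r5: IF@3 ID@4 stall=0 (-) EX@5 MEM@6 WB@7
I3 mul r2 <- r1,r4: IF@4 ID@5 stall=0 (-) EX@6 MEM@7 WB@8
I4 add r5 <- r3,r3: IF@5 ID@6 stall=0 (-) EX@7 MEM@8 WB@9
I5 mul r3 <- r1,r3: IF@6 ID@7 stall=0 (-) EX@8 MEM@9 WB@10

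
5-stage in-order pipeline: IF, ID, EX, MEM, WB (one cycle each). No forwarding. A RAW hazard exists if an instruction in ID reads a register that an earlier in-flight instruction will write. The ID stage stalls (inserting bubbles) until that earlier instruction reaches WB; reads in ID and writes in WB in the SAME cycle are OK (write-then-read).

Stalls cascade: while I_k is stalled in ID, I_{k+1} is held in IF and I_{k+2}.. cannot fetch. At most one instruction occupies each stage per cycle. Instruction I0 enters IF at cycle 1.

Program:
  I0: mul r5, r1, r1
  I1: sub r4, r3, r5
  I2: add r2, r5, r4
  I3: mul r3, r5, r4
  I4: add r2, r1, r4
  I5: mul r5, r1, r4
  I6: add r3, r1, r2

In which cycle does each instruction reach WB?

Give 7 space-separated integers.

I0 mul r5 <- r1,r1: IF@1 ID@2 stall=0 (-) EX@3 MEM@4 WB@5
I1 sub r4 <- r3,r5: IF@2 ID@3 stall=2 (RAW on I0.r5 (WB@5)) EX@6 MEM@7 WB@8
I2 add r2 <- r5,r4: IF@3 ID@6 stall=2 (RAW on I1.r4 (WB@8)) EX@9 MEM@10 WB@11
I3 mul r3 <- r5,r4: IF@6 ID@9 stall=0 (-) EX@10 MEM@11 WB@12
I4 add r2 <- r1,r4: IF@9 ID@10 stall=0 (-) EX@11 MEM@12 WB@13
I5 mul r5 <- r1,r4: IF@10 ID@11 stall=0 (-) EX@12 MEM@13 WB@14
I6 add r3 <- r1,r2: IF@11 ID@12 stall=1 (RAW on I4.r2 (WB@13)) EX@14 MEM@15 WB@16

Answer: 5 8 11 12 13 14 16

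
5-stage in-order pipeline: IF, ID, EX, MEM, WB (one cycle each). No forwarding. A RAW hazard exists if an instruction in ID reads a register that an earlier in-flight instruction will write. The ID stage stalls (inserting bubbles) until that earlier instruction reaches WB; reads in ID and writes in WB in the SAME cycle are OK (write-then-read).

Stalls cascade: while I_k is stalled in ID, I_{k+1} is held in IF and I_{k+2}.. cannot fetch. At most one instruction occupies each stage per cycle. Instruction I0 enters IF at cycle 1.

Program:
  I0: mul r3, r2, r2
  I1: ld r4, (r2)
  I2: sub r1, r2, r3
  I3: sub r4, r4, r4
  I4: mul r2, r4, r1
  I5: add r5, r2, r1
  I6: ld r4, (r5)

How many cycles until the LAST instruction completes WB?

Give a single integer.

I0 mul r3 <- r2,r2: IF@1 ID@2 stall=0 (-) EX@3 MEM@4 WB@5
I1 ld r4 <- r2: IF@2 ID@3 stall=0 (-) EX@4 MEM@5 WB@6
I2 sub r1 <- r2,r3: IF@3 ID@4 stall=1 (RAW on I0.r3 (WB@5)) EX@6 MEM@7 WB@8
I3 sub r4 <- r4,r4: IF@4 ID@6 stall=0 (-) EX@7 MEM@8 WB@9
I4 mul r2 <- r4,r1: IF@6 ID@7 stall=2 (RAW on I3.r4 (WB@9)) EX@10 MEM@11 WB@12
I5 add r5 <- r2,r1: IF@7 ID@10 stall=2 (RAW on I4.r2 (WB@12)) EX@13 MEM@14 WB@15
I6 ld r4 <- r5: IF@10 ID@13 stall=2 (RAW on I5.r5 (WB@15)) EX@16 MEM@17 WB@18

Answer: 18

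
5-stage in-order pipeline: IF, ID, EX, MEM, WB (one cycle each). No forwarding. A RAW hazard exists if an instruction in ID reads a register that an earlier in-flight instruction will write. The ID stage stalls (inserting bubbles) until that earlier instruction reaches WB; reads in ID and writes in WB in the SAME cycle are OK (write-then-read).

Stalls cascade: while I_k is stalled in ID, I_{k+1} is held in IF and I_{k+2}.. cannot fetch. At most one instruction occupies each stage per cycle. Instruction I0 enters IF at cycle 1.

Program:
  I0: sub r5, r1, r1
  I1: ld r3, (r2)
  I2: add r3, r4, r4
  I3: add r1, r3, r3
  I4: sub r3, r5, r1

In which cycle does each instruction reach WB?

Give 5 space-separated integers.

I0 sub r5 <- r1,r1: IF@1 ID@2 stall=0 (-) EX@3 MEM@4 WB@5
I1 ld r3 <- r2: IF@2 ID@3 stall=0 (-) EX@4 MEM@5 WB@6
I2 add r3 <- r4,r4: IF@3 ID@4 stall=0 (-) EX@5 MEM@6 WB@7
I3 add r1 <- r3,r3: IF@4 ID@5 stall=2 (RAW on I2.r3 (WB@7)) EX@8 MEM@9 WB@10
I4 sub r3 <- r5,r1: IF@5 ID@8 stall=2 (RAW on I3.r1 (WB@10)) EX@11 MEM@12 WB@13

Answer: 5 6 7 10 13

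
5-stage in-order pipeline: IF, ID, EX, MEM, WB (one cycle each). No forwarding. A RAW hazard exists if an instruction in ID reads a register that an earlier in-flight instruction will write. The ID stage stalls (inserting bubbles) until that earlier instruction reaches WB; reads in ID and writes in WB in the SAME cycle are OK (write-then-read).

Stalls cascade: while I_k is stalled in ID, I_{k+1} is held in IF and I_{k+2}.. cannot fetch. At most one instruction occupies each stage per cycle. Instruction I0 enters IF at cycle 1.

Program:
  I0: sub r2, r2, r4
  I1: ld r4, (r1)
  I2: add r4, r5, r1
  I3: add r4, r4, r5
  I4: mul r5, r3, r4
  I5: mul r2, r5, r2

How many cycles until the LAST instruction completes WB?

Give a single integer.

Answer: 16

Derivation:
I0 sub r2 <- r2,r4: IF@1 ID@2 stall=0 (-) EX@3 MEM@4 WB@5
I1 ld r4 <- r1: IF@2 ID@3 stall=0 (-) EX@4 MEM@5 WB@6
I2 add r4 <- r5,r1: IF@3 ID@4 stall=0 (-) EX@5 MEM@6 WB@7
I3 add r4 <- r4,r5: IF@4 ID@5 stall=2 (RAW on I2.r4 (WB@7)) EX@8 MEM@9 WB@10
I4 mul r5 <- r3,r4: IF@5 ID@8 stall=2 (RAW on I3.r4 (WB@10)) EX@11 MEM@12 WB@13
I5 mul r2 <- r5,r2: IF@8 ID@11 stall=2 (RAW on I4.r5 (WB@13)) EX@14 MEM@15 WB@16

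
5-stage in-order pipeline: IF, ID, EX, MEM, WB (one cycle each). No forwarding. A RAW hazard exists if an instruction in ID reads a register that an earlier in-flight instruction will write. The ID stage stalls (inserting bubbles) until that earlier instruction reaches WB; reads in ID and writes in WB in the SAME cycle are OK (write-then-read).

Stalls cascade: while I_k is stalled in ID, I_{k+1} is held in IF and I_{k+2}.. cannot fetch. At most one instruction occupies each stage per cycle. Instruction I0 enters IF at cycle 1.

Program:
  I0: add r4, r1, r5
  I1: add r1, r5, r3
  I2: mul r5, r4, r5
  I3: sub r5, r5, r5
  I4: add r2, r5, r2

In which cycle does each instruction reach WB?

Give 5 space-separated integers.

I0 add r4 <- r1,r5: IF@1 ID@2 stall=0 (-) EX@3 MEM@4 WB@5
I1 add r1 <- r5,r3: IF@2 ID@3 stall=0 (-) EX@4 MEM@5 WB@6
I2 mul r5 <- r4,r5: IF@3 ID@4 stall=1 (RAW on I0.r4 (WB@5)) EX@6 MEM@7 WB@8
I3 sub r5 <- r5,r5: IF@4 ID@6 stall=2 (RAW on I2.r5 (WB@8)) EX@9 MEM@10 WB@11
I4 add r2 <- r5,r2: IF@6 ID@9 stall=2 (RAW on I3.r5 (WB@11)) EX@12 MEM@13 WB@14

Answer: 5 6 8 11 14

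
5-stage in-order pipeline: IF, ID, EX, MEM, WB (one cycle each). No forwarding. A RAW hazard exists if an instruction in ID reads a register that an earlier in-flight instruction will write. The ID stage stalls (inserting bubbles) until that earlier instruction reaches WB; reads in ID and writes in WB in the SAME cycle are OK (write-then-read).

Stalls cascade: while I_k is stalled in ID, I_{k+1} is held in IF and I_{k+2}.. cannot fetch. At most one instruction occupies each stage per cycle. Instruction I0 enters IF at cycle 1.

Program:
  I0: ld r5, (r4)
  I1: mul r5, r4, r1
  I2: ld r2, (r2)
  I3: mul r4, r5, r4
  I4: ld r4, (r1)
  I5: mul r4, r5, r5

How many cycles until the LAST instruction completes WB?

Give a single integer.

I0 ld r5 <- r4: IF@1 ID@2 stall=0 (-) EX@3 MEM@4 WB@5
I1 mul r5 <- r4,r1: IF@2 ID@3 stall=0 (-) EX@4 MEM@5 WB@6
I2 ld r2 <- r2: IF@3 ID@4 stall=0 (-) EX@5 MEM@6 WB@7
I3 mul r4 <- r5,r4: IF@4 ID@5 stall=1 (RAW on I1.r5 (WB@6)) EX@7 MEM@8 WB@9
I4 ld r4 <- r1: IF@5 ID@7 stall=0 (-) EX@8 MEM@9 WB@10
I5 mul r4 <- r5,r5: IF@7 ID@8 stall=0 (-) EX@9 MEM@10 WB@11

Answer: 11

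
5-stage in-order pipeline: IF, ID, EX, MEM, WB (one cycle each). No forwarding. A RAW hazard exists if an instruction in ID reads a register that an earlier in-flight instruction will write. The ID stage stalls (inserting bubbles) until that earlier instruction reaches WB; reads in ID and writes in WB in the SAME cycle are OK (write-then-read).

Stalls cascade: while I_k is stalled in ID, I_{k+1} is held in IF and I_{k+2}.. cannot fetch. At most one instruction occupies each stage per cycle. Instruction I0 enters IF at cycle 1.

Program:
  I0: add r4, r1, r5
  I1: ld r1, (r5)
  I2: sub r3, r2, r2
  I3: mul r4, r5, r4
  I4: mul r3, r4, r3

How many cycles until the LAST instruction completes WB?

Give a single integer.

Answer: 11

Derivation:
I0 add r4 <- r1,r5: IF@1 ID@2 stall=0 (-) EX@3 MEM@4 WB@5
I1 ld r1 <- r5: IF@2 ID@3 stall=0 (-) EX@4 MEM@5 WB@6
I2 sub r3 <- r2,r2: IF@3 ID@4 stall=0 (-) EX@5 MEM@6 WB@7
I3 mul r4 <- r5,r4: IF@4 ID@5 stall=0 (-) EX@6 MEM@7 WB@8
I4 mul r3 <- r4,r3: IF@5 ID@6 stall=2 (RAW on I3.r4 (WB@8)) EX@9 MEM@10 WB@11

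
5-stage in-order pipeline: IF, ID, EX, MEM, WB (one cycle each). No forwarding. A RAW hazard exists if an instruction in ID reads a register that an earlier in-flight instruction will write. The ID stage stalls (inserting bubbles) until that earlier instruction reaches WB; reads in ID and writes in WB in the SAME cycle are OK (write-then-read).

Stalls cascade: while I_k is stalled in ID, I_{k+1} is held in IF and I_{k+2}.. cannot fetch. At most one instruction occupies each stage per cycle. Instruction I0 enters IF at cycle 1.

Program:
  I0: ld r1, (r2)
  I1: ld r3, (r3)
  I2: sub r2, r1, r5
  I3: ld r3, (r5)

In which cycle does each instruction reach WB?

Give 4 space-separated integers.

I0 ld r1 <- r2: IF@1 ID@2 stall=0 (-) EX@3 MEM@4 WB@5
I1 ld r3 <- r3: IF@2 ID@3 stall=0 (-) EX@4 MEM@5 WB@6
I2 sub r2 <- r1,r5: IF@3 ID@4 stall=1 (RAW on I0.r1 (WB@5)) EX@6 MEM@7 WB@8
I3 ld r3 <- r5: IF@4 ID@6 stall=0 (-) EX@7 MEM@8 WB@9

Answer: 5 6 8 9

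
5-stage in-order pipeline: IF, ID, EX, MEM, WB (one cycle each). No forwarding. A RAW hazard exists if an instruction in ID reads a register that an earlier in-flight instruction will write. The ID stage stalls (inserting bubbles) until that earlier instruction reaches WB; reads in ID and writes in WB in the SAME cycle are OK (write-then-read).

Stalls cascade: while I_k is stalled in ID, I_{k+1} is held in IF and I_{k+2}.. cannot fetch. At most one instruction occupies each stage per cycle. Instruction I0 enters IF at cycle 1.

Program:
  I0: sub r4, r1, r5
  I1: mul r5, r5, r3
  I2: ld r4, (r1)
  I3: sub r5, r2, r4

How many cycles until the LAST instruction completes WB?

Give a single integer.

I0 sub r4 <- r1,r5: IF@1 ID@2 stall=0 (-) EX@3 MEM@4 WB@5
I1 mul r5 <- r5,r3: IF@2 ID@3 stall=0 (-) EX@4 MEM@5 WB@6
I2 ld r4 <- r1: IF@3 ID@4 stall=0 (-) EX@5 MEM@6 WB@7
I3 sub r5 <- r2,r4: IF@4 ID@5 stall=2 (RAW on I2.r4 (WB@7)) EX@8 MEM@9 WB@10

Answer: 10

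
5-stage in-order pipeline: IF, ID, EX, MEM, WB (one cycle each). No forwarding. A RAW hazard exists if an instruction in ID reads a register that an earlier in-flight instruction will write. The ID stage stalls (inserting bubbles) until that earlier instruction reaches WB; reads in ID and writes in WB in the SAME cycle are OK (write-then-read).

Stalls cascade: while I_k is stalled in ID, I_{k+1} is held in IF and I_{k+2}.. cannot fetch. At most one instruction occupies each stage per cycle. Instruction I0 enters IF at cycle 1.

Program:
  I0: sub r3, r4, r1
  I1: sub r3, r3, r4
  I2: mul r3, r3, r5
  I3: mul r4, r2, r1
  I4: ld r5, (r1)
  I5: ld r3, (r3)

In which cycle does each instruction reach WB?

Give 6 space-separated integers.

Answer: 5 8 11 12 13 14

Derivation:
I0 sub r3 <- r4,r1: IF@1 ID@2 stall=0 (-) EX@3 MEM@4 WB@5
I1 sub r3 <- r3,r4: IF@2 ID@3 stall=2 (RAW on I0.r3 (WB@5)) EX@6 MEM@7 WB@8
I2 mul r3 <- r3,r5: IF@3 ID@6 stall=2 (RAW on I1.r3 (WB@8)) EX@9 MEM@10 WB@11
I3 mul r4 <- r2,r1: IF@6 ID@9 stall=0 (-) EX@10 MEM@11 WB@12
I4 ld r5 <- r1: IF@9 ID@10 stall=0 (-) EX@11 MEM@12 WB@13
I5 ld r3 <- r3: IF@10 ID@11 stall=0 (-) EX@12 MEM@13 WB@14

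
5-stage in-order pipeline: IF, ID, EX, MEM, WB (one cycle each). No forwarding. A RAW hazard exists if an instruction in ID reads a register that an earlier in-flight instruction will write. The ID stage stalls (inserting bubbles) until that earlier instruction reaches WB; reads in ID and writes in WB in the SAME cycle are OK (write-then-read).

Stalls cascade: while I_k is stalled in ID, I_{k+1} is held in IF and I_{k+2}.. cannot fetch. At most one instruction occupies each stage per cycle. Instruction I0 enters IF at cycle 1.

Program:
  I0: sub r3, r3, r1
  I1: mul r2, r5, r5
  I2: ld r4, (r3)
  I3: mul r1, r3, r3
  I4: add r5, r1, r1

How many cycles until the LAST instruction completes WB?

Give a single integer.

Answer: 12

Derivation:
I0 sub r3 <- r3,r1: IF@1 ID@2 stall=0 (-) EX@3 MEM@4 WB@5
I1 mul r2 <- r5,r5: IF@2 ID@3 stall=0 (-) EX@4 MEM@5 WB@6
I2 ld r4 <- r3: IF@3 ID@4 stall=1 (RAW on I0.r3 (WB@5)) EX@6 MEM@7 WB@8
I3 mul r1 <- r3,r3: IF@4 ID@6 stall=0 (-) EX@7 MEM@8 WB@9
I4 add r5 <- r1,r1: IF@6 ID@7 stall=2 (RAW on I3.r1 (WB@9)) EX@10 MEM@11 WB@12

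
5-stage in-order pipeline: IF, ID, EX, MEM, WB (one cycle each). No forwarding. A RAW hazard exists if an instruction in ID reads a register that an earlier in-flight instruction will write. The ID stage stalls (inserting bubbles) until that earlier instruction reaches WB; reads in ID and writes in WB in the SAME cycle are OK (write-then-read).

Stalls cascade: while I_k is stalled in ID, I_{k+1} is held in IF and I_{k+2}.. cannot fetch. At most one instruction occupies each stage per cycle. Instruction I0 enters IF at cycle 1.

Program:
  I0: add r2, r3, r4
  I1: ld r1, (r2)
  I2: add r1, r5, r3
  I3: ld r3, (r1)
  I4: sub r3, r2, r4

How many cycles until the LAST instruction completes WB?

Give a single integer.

Answer: 13

Derivation:
I0 add r2 <- r3,r4: IF@1 ID@2 stall=0 (-) EX@3 MEM@4 WB@5
I1 ld r1 <- r2: IF@2 ID@3 stall=2 (RAW on I0.r2 (WB@5)) EX@6 MEM@7 WB@8
I2 add r1 <- r5,r3: IF@3 ID@6 stall=0 (-) EX@7 MEM@8 WB@9
I3 ld r3 <- r1: IF@6 ID@7 stall=2 (RAW on I2.r1 (WB@9)) EX@10 MEM@11 WB@12
I4 sub r3 <- r2,r4: IF@7 ID@10 stall=0 (-) EX@11 MEM@12 WB@13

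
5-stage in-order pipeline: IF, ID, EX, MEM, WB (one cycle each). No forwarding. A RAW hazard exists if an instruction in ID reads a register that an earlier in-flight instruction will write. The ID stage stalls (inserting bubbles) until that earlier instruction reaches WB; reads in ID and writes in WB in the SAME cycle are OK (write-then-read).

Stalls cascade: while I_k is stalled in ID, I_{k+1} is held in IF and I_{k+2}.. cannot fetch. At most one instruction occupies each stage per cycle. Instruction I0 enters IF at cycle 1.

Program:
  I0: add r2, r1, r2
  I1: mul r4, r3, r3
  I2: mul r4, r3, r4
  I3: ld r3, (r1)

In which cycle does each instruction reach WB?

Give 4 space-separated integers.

Answer: 5 6 9 10

Derivation:
I0 add r2 <- r1,r2: IF@1 ID@2 stall=0 (-) EX@3 MEM@4 WB@5
I1 mul r4 <- r3,r3: IF@2 ID@3 stall=0 (-) EX@4 MEM@5 WB@6
I2 mul r4 <- r3,r4: IF@3 ID@4 stall=2 (RAW on I1.r4 (WB@6)) EX@7 MEM@8 WB@9
I3 ld r3 <- r1: IF@4 ID@7 stall=0 (-) EX@8 MEM@9 WB@10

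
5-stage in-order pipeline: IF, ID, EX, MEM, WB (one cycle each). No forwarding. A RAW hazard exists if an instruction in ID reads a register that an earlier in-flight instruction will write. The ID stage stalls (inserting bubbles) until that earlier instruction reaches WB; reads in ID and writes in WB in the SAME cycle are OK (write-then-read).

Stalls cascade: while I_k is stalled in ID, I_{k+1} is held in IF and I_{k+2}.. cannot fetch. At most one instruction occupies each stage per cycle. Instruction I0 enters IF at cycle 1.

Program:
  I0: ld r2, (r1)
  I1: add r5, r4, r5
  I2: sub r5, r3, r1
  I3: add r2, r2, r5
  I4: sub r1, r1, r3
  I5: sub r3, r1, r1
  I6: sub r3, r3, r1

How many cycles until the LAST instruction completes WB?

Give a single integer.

Answer: 17

Derivation:
I0 ld r2 <- r1: IF@1 ID@2 stall=0 (-) EX@3 MEM@4 WB@5
I1 add r5 <- r4,r5: IF@2 ID@3 stall=0 (-) EX@4 MEM@5 WB@6
I2 sub r5 <- r3,r1: IF@3 ID@4 stall=0 (-) EX@5 MEM@6 WB@7
I3 add r2 <- r2,r5: IF@4 ID@5 stall=2 (RAW on I2.r5 (WB@7)) EX@8 MEM@9 WB@10
I4 sub r1 <- r1,r3: IF@5 ID@8 stall=0 (-) EX@9 MEM@10 WB@11
I5 sub r3 <- r1,r1: IF@8 ID@9 stall=2 (RAW on I4.r1 (WB@11)) EX@12 MEM@13 WB@14
I6 sub r3 <- r3,r1: IF@9 ID@12 stall=2 (RAW on I5.r3 (WB@14)) EX@15 MEM@16 WB@17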